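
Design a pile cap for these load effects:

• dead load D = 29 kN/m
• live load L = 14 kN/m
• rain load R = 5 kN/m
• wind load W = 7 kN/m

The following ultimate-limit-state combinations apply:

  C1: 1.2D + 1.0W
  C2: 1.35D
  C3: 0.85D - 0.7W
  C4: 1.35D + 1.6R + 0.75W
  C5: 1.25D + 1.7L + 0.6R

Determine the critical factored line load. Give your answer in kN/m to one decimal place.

C1: 1.2(29) + 1.0(7) = 41.8
C2: 1.35(29) = 39.2
C3: 0.85(29) - 0.7(7) = 19.8
C4: 1.35(29) + 1.6(5) + 0.75(7) = 52.4
C5: 1.25(29) + 1.7(14) + 0.6(5) = 63.1
Combination 5 governs: w_u = 63.1 kN/m.

63.1 kN/m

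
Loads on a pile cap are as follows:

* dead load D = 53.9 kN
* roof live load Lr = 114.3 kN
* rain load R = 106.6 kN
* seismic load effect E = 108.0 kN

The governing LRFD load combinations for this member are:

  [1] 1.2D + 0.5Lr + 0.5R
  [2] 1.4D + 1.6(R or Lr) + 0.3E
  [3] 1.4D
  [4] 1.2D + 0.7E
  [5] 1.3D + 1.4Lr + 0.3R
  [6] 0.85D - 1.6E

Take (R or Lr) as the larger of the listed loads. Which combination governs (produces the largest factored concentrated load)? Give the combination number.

(R or Lr) → Lr = 114.3 kN.
[1] 1.2(53.9) + 0.5(114.3) + 0.5(106.6) = 175.1
[2] 1.4(53.9) + 1.6(114.3) + 0.3(108.0) = 290.7
[3] 1.4(53.9) = 75.5
[4] 1.2(53.9) + 0.7(108.0) = 64.7 + 75.6 = 140.3
[5] 1.3(53.9) + 1.4(114.3) + 0.3(106.6) = 70.1 + 160.0 + 32.0 = 262.1
[6] 0.85(53.9) - 1.6(108.0) = 45.8 - 172.8 = -127.0
The largest value is 290.7 kN from combination 2.

Combination 2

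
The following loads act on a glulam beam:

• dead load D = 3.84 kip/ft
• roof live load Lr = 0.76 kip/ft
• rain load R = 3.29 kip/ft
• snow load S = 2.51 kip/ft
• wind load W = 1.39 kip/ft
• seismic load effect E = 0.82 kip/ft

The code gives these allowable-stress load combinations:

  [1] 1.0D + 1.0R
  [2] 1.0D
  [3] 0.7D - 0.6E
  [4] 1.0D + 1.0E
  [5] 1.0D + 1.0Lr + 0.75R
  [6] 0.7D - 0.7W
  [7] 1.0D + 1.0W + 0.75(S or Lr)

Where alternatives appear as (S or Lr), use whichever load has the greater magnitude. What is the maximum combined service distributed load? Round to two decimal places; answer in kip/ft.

7.13 kip/ft

(S or Lr) → S = 2.51 kip/ft.
[1] 1.0(3.84) + 1.0(3.29) = 3.84 + 3.29 = 7.13
[2] 1.0(3.84) = 3.84
[3] 0.7(3.84) - 0.6(0.82) = 2.69 - 0.49 = 2.20
[4] 1.0(3.84) + 1.0(0.82) = 3.84 + 0.82 = 4.66
[5] 1.0(3.84) + 1.0(0.76) + 0.75(3.29) = 3.84 + 0.76 + 2.47 = 7.07
[6] 0.7(3.84) - 0.7(1.39) = 2.69 - 0.97 = 1.72
[7] 1.0(3.84) + 1.0(1.39) + 0.75(2.51) = 3.84 + 1.39 + 1.88 = 7.11
The controlling combination is 1, giving 7.13 kip/ft.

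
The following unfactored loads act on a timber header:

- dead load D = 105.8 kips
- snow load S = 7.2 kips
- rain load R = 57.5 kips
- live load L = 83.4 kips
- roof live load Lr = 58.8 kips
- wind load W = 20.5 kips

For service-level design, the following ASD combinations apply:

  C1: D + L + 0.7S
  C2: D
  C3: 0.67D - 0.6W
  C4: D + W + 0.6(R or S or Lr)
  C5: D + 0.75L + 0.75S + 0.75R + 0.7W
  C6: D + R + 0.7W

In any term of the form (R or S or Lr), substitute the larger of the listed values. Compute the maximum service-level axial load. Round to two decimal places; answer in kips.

(R or S or Lr) → Lr = 58.8 kips.
C1: 1.0(105.8) + 1.0(83.4) + 0.7(7.2) = 105.80 + 83.40 + 5.04 = 194.24
C2: 1.0(105.8) = 105.80
C3: 0.67(105.8) - 0.6(20.5) = 70.89 - 12.30 = 58.59
C4: 1.0(105.8) + 1.0(20.5) + 0.6(58.8) = 105.80 + 20.50 + 35.28 = 161.58
C5: 1.0(105.8) + 0.75(83.4) + 0.75(7.2) + 0.75(57.5) + 0.7(20.5) = 105.80 + 62.55 + 5.40 + 43.13 + 14.35 = 231.23
C6: 1.0(105.8) + 1.0(57.5) + 0.7(20.5) = 105.80 + 57.50 + 14.35 = 177.65
Combination 5 governs: P = 231.23 kips.

231.23 kips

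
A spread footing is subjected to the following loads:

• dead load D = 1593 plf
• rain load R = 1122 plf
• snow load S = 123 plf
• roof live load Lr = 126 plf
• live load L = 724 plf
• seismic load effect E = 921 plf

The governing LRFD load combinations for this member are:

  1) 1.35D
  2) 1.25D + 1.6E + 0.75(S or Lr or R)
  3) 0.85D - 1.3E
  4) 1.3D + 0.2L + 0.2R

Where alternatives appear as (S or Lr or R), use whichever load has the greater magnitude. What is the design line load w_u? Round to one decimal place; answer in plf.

4306.4 plf

(S or Lr or R) → R = 1122 plf.
1) 1.35(1593) = 2150.6
2) 1.25(1593) + 1.6(921) + 0.75(1122) = 4306.4
3) 0.85(1593) - 1.3(921) = 156.8
4) 1.3(1593) + 0.2(724) + 0.2(1122) = 2440.1
Maximum is from combination 2.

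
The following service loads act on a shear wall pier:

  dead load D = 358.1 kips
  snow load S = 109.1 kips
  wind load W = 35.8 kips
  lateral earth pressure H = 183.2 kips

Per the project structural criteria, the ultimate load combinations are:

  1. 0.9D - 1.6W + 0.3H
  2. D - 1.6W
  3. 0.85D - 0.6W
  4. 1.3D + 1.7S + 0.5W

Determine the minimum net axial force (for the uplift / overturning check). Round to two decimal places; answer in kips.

1. 0.9(358.1) - 1.6(35.8) + 0.3(183.2) = 322.29 - 57.28 + 54.96 = 319.97
2. 1.0(358.1) - 1.6(35.8) = 358.10 - 57.28 = 300.82
3. 0.85(358.1) - 0.6(35.8) = 304.39 - 21.48 = 282.91
4. 1.3(358.1) + 1.7(109.1) + 0.5(35.8) = 465.53 + 185.47 + 17.90 = 668.90
Combination 3 gives the minimum: 282.91 kips.

282.91 kips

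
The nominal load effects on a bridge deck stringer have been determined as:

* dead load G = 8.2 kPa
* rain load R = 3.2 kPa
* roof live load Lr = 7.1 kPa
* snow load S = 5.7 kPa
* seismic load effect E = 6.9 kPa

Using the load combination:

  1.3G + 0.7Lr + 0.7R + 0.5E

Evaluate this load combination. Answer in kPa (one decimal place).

1.3(8.2) + 0.7(7.1) + 0.7(3.2) + 0.5(6.9) = 21.3
p_u = 21.3 kPa.

21.3 kPa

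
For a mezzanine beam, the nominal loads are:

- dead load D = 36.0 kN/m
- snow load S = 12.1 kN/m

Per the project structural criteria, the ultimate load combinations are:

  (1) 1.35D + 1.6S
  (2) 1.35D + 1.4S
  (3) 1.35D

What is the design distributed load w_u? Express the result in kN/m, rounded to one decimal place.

68.0 kN/m

(1) 1.35(36.0) + 1.6(12.1) = 48.6 + 19.4 = 68.0
(2) 1.35(36.0) + 1.4(12.1) = 48.6 + 16.9 = 65.5
(3) 1.35(36.0) = 48.6
Combination 1 governs: w_u = 68.0 kN/m.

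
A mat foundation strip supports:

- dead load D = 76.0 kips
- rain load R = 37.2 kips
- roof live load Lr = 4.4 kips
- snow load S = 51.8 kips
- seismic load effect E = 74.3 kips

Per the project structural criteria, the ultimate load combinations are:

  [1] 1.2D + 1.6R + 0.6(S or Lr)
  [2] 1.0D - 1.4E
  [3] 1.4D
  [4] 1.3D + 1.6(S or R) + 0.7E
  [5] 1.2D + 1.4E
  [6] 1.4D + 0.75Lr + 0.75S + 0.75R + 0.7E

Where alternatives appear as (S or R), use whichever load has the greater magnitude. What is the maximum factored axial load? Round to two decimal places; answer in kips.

233.69 kips

(S or Lr) → S = 51.8 kips; (S or R) → S = 51.8 kips.
[1] 1.2(76.0) + 1.6(37.2) + 0.6(51.8) = 91.20 + 59.52 + 31.08 = 181.80
[2] 1.0(76.0) - 1.4(74.3) = 76.00 - 104.02 = -28.02
[3] 1.4(76.0) = 106.40
[4] 1.3(76.0) + 1.6(51.8) + 0.7(74.3) = 98.80 + 82.88 + 52.01 = 233.69
[5] 1.2(76.0) + 1.4(74.3) = 91.20 + 104.02 = 195.22
[6] 1.4(76.0) + 0.75(4.4) + 0.75(51.8) + 0.75(37.2) + 0.7(74.3) = 106.40 + 3.30 + 38.85 + 27.90 + 52.01 = 228.46
Combination 4 governs: P_u = 233.69 kips.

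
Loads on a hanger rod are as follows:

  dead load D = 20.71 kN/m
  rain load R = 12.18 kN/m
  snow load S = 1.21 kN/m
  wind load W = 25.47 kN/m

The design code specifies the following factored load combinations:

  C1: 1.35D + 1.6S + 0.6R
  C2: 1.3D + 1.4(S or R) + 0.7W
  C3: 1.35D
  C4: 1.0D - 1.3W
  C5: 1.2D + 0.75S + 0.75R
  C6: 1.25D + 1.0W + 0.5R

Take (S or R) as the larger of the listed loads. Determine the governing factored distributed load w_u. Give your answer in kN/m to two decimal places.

(S or R) → R = 12.18 kN/m.
C1: 1.35(20.71) + 1.6(1.21) + 0.6(12.18) = 37.20
C2: 1.3(20.71) + 1.4(12.18) + 0.7(25.47) = 26.92 + 17.05 + 17.83 = 61.80
C3: 1.35(20.71) = 27.96
C4: 1.0(20.71) - 1.3(25.47) = 20.71 - 33.11 = -12.40
C5: 1.2(20.71) + 0.75(1.21) + 0.75(12.18) = 34.89
C6: 1.25(20.71) + 1.0(25.47) + 0.5(12.18) = 25.89 + 25.47 + 6.09 = 57.45
The controlling combination is 2, giving 61.80 kN/m.

61.80 kN/m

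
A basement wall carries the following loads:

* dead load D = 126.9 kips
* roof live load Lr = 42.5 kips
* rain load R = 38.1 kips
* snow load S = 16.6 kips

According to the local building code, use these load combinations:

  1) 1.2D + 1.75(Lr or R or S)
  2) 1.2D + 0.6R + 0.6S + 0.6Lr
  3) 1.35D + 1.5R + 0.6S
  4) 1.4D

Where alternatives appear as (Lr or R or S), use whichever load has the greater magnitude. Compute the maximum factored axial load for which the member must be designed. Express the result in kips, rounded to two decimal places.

238.43 kips

(Lr or R or S) → Lr = 42.5 kips.
1) 1.2(126.9) + 1.75(42.5) = 152.28 + 74.38 = 226.66
2) 1.2(126.9) + 0.6(38.1) + 0.6(16.6) + 0.6(42.5) = 152.28 + 22.86 + 9.96 + 25.50 = 210.60
3) 1.35(126.9) + 1.5(38.1) + 0.6(16.6) = 171.32 + 57.15 + 9.96 = 238.43
4) 1.4(126.9) = 177.66
Maximum is from combination 3.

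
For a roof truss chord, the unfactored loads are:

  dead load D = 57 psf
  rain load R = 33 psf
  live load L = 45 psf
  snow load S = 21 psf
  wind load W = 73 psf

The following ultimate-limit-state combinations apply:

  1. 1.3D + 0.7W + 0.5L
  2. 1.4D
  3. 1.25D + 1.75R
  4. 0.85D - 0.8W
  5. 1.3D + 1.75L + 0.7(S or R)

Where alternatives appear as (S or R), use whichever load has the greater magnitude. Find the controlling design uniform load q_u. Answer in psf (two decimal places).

(S or R) → R = 33 psf.
1. 1.3(57) + 0.7(73) + 0.5(45) = 74.10 + 51.10 + 22.50 = 147.70
2. 1.4(57) = 79.80
3. 1.25(57) + 1.75(33) = 71.25 + 57.75 = 129.00
4. 0.85(57) - 0.8(73) = 48.45 - 58.40 = -9.95
5. 1.3(57) + 1.75(45) + 0.7(33) = 74.10 + 78.75 + 23.10 = 175.95
Combination 5 governs: q_u = 175.95 psf.

175.95 psf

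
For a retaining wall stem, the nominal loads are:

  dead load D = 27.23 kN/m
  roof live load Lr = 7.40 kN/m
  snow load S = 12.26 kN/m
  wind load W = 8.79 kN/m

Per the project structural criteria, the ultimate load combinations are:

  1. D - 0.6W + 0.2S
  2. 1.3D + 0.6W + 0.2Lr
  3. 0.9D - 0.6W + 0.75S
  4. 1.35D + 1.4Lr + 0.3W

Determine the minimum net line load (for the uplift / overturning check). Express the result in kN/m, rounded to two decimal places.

24.41 kN/m

1. 1.0(27.23) - 0.6(8.79) + 0.2(12.26) = 24.41
2. 1.3(27.23) + 0.6(8.79) + 0.2(7.40) = 42.15
3. 0.9(27.23) - 0.6(8.79) + 0.75(12.26) = 28.43
4. 1.35(27.23) + 1.4(7.40) + 0.3(8.79) = 49.76
Combination 1 gives the minimum: 24.41 kN/m.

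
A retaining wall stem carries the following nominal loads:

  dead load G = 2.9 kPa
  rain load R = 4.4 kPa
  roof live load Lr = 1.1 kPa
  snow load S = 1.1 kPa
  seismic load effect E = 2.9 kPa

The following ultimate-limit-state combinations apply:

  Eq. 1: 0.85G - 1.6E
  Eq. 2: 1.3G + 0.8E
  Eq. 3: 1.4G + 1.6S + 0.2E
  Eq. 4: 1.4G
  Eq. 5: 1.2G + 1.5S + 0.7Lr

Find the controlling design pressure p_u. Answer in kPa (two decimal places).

6.40 kPa

Eq. 1: 0.85(2.9) - 1.6(2.9) = -2.18
Eq. 2: 1.3(2.9) + 0.8(2.9) = 6.09
Eq. 3: 1.4(2.9) + 1.6(1.1) + 0.2(2.9) = 6.40
Eq. 4: 1.4(2.9) = 4.06
Eq. 5: 1.2(2.9) + 1.5(1.1) + 0.7(1.1) = 5.90
Combination 3 governs: p_u = 6.40 kPa.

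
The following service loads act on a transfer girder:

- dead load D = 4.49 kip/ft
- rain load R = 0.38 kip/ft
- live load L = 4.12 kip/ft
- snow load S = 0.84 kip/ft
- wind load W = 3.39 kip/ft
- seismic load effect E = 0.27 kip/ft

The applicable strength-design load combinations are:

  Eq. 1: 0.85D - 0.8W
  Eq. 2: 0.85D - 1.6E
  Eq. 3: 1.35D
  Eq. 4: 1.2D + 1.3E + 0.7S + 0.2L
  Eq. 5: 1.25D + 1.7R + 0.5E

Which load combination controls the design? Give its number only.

Eq. 1: 0.85(4.49) - 0.8(3.39) = 1.10
Eq. 2: 0.85(4.49) - 1.6(0.27) = 3.38
Eq. 3: 1.35(4.49) = 6.06
Eq. 4: 1.2(4.49) + 1.3(0.27) + 0.7(0.84) + 0.2(4.12) = 7.15
Eq. 5: 1.25(4.49) + 1.7(0.38) + 0.5(0.27) = 6.39
The largest value is 7.15 kip/ft from combination 4.

Combination 4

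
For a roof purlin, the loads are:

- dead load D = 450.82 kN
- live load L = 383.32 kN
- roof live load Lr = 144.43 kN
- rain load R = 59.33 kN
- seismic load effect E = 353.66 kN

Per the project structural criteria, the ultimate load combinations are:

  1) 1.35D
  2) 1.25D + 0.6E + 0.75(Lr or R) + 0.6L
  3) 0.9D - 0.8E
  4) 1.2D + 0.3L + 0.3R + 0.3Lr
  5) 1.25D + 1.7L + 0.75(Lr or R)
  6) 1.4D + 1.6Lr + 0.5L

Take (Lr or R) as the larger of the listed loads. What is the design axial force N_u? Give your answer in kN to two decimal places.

(Lr or R) → Lr = 144.43 kN.
1) 1.35(450.82) = 608.61
2) 1.25(450.82) + 0.6(353.66) + 0.75(144.43) + 0.6(383.32) = 563.53 + 212.20 + 108.32 + 229.99 = 1114.04
3) 0.9(450.82) - 0.8(353.66) = 405.74 - 282.93 = 122.81
4) 1.2(450.82) + 0.3(383.32) + 0.3(59.33) + 0.3(144.43) = 540.98 + 115.00 + 17.80 + 43.33 = 717.11
5) 1.25(450.82) + 1.7(383.32) + 0.75(144.43) = 563.53 + 651.64 + 108.32 = 1323.49
6) 1.4(450.82) + 1.6(144.43) + 0.5(383.32) = 631.15 + 231.09 + 191.66 = 1053.90
Combination 5 governs: N_u = 1323.49 kN.

1323.49 kN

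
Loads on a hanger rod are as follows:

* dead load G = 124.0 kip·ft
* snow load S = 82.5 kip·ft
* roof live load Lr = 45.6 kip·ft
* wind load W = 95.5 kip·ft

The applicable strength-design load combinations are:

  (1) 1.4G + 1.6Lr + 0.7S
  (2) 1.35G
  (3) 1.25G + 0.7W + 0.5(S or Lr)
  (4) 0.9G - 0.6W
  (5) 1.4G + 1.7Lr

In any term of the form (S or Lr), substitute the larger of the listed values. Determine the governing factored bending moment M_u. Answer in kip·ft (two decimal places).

(S or Lr) → S = 82.5 kip·ft.
(1) 1.4(124.0) + 1.6(45.6) + 0.7(82.5) = 173.60 + 72.96 + 57.75 = 304.31
(2) 1.35(124.0) = 167.40
(3) 1.25(124.0) + 0.7(95.5) + 0.5(82.5) = 155.00 + 66.85 + 41.25 = 263.10
(4) 0.9(124.0) - 0.6(95.5) = 111.60 - 57.30 = 54.30
(5) 1.4(124.0) + 1.7(45.6) = 173.60 + 77.52 = 251.12
Combination 1 governs: M_u = 304.31 kip·ft.

304.31 kip·ft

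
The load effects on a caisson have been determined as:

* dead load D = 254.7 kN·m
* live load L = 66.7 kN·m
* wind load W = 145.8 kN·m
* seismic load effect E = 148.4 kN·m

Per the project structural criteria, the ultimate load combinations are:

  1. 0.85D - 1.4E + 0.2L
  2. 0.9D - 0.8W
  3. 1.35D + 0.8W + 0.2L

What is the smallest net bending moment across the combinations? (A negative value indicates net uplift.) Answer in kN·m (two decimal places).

1. 0.85(254.7) - 1.4(148.4) + 0.2(66.7) = 216.50 - 207.76 + 13.34 = 22.08
2. 0.9(254.7) - 0.8(145.8) = 229.23 - 116.64 = 112.59
3. 1.35(254.7) + 0.8(145.8) + 0.2(66.7) = 343.85 + 116.64 + 13.34 = 473.83
Combination 1 gives the minimum: 22.08 kN·m.

22.08 kN·m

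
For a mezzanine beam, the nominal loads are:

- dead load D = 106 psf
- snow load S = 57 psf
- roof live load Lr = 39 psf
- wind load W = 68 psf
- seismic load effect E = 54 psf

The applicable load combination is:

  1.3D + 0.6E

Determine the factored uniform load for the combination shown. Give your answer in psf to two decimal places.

170.20 psf

1.3(106) + 0.6(54) = 137.80 + 32.40 = 170.20
q_u = 170.20 psf.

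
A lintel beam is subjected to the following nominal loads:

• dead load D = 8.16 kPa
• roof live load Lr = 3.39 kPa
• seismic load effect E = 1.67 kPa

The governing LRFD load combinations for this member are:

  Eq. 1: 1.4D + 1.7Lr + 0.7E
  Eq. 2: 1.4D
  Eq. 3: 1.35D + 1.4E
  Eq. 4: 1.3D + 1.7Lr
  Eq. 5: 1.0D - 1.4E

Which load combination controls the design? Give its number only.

Eq. 1: 1.4(8.16) + 1.7(3.39) + 0.7(1.67) = 18.36
Eq. 2: 1.4(8.16) = 11.42
Eq. 3: 1.35(8.16) + 1.4(1.67) = 13.35
Eq. 4: 1.3(8.16) + 1.7(3.39) = 10.61 + 5.76 = 16.37
Eq. 5: 1.0(8.16) - 1.4(1.67) = 8.16 - 2.34 = 5.82
The largest value is 18.36 kPa from combination 1.

Combination 1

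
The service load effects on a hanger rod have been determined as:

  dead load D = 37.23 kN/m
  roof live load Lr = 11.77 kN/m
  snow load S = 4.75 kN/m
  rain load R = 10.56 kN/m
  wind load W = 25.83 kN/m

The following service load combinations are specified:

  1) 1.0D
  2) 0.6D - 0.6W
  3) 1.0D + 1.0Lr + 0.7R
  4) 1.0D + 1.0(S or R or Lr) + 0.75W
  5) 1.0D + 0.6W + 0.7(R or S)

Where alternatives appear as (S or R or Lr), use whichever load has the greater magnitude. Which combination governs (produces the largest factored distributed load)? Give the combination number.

Combination 4

(S or R or Lr) → Lr = 11.77 kN/m; (R or S) → R = 10.56 kN/m.
1) 1.0(37.23) = 37.23
2) 0.6(37.23) - 0.6(25.83) = 22.34 - 15.50 = 6.84
3) 1.0(37.23) + 1.0(11.77) + 0.7(10.56) = 37.23 + 11.77 + 7.39 = 56.39
4) 1.0(37.23) + 1.0(11.77) + 0.75(25.83) = 37.23 + 11.77 + 19.37 = 68.37
5) 1.0(37.23) + 0.6(25.83) + 0.7(10.56) = 37.23 + 15.50 + 7.39 = 60.12
The largest value is 68.37 kN/m from combination 4.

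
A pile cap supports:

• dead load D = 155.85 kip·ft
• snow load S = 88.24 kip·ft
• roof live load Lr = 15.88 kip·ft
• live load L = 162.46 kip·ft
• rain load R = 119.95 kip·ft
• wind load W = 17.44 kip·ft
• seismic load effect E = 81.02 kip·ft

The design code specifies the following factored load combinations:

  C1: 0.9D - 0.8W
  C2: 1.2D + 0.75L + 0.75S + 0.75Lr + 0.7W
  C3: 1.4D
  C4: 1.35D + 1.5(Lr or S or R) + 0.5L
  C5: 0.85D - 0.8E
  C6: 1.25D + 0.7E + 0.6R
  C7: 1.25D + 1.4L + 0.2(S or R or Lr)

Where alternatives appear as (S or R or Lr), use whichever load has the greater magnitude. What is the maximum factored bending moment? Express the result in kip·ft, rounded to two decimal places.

(Lr or S or R) → R = 119.95 kip·ft; (S or R or Lr) → R = 119.95 kip·ft.
C1: 0.9(155.85) - 0.8(17.44) = 126.31
C2: 1.2(155.85) + 0.75(162.46) + 0.75(88.24) + 0.75(15.88) + 0.7(17.44) = 399.16
C3: 1.4(155.85) = 218.19
C4: 1.35(155.85) + 1.5(119.95) + 0.5(162.46) = 471.55
C5: 0.85(155.85) - 0.8(81.02) = 67.66
C6: 1.25(155.85) + 0.7(81.02) + 0.6(119.95) = 323.50
C7: 1.25(155.85) + 1.4(162.46) + 0.2(119.95) = 446.25
Combination 4 governs: M_u = 471.55 kip·ft.

471.55 kip·ft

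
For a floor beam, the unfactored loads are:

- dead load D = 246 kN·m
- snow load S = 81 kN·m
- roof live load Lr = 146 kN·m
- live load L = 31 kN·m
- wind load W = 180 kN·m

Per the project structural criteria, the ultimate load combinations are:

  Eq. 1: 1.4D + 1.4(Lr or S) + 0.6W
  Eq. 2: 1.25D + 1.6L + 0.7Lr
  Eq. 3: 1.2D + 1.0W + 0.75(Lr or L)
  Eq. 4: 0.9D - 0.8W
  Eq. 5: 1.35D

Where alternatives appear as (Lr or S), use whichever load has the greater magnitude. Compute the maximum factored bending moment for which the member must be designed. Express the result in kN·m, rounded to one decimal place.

(Lr or S) → Lr = 146 kN·m; (Lr or L) → Lr = 146 kN·m.
Eq. 1: 1.4(246) + 1.4(146) + 0.6(180) = 344.4 + 204.4 + 108.0 = 656.8
Eq. 2: 1.25(246) + 1.6(31) + 0.7(146) = 307.5 + 49.6 + 102.2 = 459.3
Eq. 3: 1.2(246) + 1.0(180) + 0.75(146) = 295.2 + 180.0 + 109.5 = 584.7
Eq. 4: 0.9(246) - 0.8(180) = 221.4 - 144.0 = 77.4
Eq. 5: 1.35(246) = 332.1
Combination 1 governs: M_u = 656.8 kN·m.

656.8 kN·m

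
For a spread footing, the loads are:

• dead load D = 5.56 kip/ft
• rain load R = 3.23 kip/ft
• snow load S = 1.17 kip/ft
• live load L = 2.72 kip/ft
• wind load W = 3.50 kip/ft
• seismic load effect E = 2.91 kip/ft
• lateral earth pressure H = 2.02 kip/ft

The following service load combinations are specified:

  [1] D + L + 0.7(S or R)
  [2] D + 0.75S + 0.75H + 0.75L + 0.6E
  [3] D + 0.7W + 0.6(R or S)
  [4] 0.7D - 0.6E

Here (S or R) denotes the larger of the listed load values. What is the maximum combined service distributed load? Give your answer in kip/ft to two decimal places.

(S or R) → R = 3.23 kip/ft; (R or S) → R = 3.23 kip/ft.
[1] 1.0(5.56) + 1.0(2.72) + 0.7(3.23) = 5.56 + 2.72 + 2.26 = 10.54
[2] 1.0(5.56) + 0.75(1.17) + 0.75(2.02) + 0.75(2.72) + 0.6(2.91) = 11.74
[3] 1.0(5.56) + 0.7(3.50) + 0.6(3.23) = 5.56 + 2.45 + 1.94 = 9.95
[4] 0.7(5.56) - 0.6(2.91) = 2.15
The controlling combination is 2, giving 11.74 kip/ft.

11.74 kip/ft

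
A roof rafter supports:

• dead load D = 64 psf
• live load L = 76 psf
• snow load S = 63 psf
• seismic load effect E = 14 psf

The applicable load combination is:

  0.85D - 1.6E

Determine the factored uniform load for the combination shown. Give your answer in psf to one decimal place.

32.0 psf

0.85(64) - 1.6(14) = 54.4 - 22.4 = 32.0
q_u = 32.0 psf.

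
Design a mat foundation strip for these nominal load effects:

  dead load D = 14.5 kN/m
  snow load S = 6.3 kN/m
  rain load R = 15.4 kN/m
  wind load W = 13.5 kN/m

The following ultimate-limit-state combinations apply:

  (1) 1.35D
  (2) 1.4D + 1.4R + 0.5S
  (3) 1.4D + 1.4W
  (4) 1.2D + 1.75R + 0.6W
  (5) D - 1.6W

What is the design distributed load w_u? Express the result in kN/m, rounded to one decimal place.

(1) 1.35(14.5) = 19.6
(2) 1.4(14.5) + 1.4(15.4) + 0.5(6.3) = 45.0
(3) 1.4(14.5) + 1.4(13.5) = 39.2
(4) 1.2(14.5) + 1.75(15.4) + 0.6(13.5) = 52.5
(5) 1.0(14.5) - 1.6(13.5) = -7.1
Maximum is from combination 4.

52.5 kN/m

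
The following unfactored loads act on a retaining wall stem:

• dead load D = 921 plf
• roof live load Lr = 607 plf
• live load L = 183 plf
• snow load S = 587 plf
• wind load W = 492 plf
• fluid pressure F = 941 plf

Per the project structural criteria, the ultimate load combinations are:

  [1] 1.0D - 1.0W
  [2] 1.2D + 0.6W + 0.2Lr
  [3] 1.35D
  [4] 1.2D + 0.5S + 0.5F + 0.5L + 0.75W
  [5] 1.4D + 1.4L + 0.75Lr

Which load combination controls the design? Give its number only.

Combination 4

[1] 1.0(921) - 1.0(492) = 921.00 - 492.00 = 429.00
[2] 1.2(921) + 0.6(492) + 0.2(607) = 1105.20 + 295.20 + 121.40 = 1521.80
[3] 1.35(921) = 1243.35
[4] 1.2(921) + 0.5(587) + 0.5(941) + 0.5(183) + 0.75(492) = 1105.20 + 293.50 + 470.50 + 91.50 + 369.00 = 2329.70
[5] 1.4(921) + 1.4(183) + 0.75(607) = 1289.40 + 256.20 + 455.25 = 2000.85
The largest value is 2329.70 plf from combination 4.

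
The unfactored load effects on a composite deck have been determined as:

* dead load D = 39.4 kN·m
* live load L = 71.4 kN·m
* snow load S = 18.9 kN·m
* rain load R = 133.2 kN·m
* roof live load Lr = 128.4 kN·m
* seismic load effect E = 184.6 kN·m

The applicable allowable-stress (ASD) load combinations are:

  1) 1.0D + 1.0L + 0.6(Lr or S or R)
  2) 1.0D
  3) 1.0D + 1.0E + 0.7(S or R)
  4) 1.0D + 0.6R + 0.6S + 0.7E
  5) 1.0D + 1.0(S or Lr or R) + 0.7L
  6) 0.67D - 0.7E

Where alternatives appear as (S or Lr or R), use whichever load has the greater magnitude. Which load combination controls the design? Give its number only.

(Lr or S or R) → R = 133.2 kN·m; (S or R) → R = 133.2 kN·m; (S or Lr or R) → R = 133.2 kN·m.
1) 1.0(39.4) + 1.0(71.4) + 0.6(133.2) = 39.4 + 71.4 + 79.9 = 190.7
2) 1.0(39.4) = 39.4
3) 1.0(39.4) + 1.0(184.6) + 0.7(133.2) = 39.4 + 184.6 + 93.2 = 317.2
4) 1.0(39.4) + 0.6(133.2) + 0.6(18.9) + 0.7(184.6) = 259.9
5) 1.0(39.4) + 1.0(133.2) + 0.7(71.4) = 39.4 + 133.2 + 50.0 = 222.6
6) 0.67(39.4) - 0.7(184.6) = 26.4 - 129.2 = -102.8
The largest value is 317.2 kN·m from combination 3.

Combination 3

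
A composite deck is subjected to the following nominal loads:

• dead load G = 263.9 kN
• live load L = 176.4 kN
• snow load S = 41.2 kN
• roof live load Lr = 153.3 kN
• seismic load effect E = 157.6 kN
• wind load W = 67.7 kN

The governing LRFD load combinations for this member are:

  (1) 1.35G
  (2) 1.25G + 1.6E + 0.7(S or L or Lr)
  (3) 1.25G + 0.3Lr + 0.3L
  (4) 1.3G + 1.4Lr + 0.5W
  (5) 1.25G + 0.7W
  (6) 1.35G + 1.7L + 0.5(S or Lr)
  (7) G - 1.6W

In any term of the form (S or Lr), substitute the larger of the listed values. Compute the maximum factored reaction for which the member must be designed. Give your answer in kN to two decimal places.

732.80 kN

(S or L or Lr) → L = 176.4 kN; (S or Lr) → Lr = 153.3 kN.
(1) 1.35(263.9) = 356.27
(2) 1.25(263.9) + 1.6(157.6) + 0.7(176.4) = 705.52
(3) 1.25(263.9) + 0.3(153.3) + 0.3(176.4) = 428.79
(4) 1.3(263.9) + 1.4(153.3) + 0.5(67.7) = 591.54
(5) 1.25(263.9) + 0.7(67.7) = 377.27
(6) 1.35(263.9) + 1.7(176.4) + 0.5(153.3) = 732.80
(7) 1.0(263.9) - 1.6(67.7) = 155.58
Maximum is from combination 6.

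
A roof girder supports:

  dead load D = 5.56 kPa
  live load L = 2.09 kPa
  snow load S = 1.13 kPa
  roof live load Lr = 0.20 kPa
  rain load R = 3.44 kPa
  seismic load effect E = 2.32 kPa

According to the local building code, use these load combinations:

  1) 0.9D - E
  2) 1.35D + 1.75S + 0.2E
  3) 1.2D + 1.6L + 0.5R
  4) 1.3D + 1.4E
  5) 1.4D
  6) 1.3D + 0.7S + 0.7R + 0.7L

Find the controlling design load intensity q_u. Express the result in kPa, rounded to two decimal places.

11.89 kPa

1) 0.9(5.56) - 1.0(2.32) = 5.00 - 2.32 = 2.68
2) 1.35(5.56) + 1.75(1.13) + 0.2(2.32) = 7.51 + 1.98 + 0.46 = 9.95
3) 1.2(5.56) + 1.6(2.09) + 0.5(3.44) = 11.74
4) 1.3(5.56) + 1.4(2.32) = 7.23 + 3.25 = 10.48
5) 1.4(5.56) = 7.78
6) 1.3(5.56) + 0.7(1.13) + 0.7(3.44) + 0.7(2.09) = 7.23 + 0.79 + 2.41 + 1.46 = 11.89
Maximum is from combination 6.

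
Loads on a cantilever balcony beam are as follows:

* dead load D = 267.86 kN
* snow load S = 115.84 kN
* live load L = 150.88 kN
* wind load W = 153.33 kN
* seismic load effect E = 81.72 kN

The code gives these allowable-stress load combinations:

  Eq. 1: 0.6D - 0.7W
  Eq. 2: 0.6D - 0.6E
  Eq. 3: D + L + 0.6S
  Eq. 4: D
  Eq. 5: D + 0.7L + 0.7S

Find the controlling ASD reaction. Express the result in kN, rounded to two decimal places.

Eq. 1: 0.6(267.86) - 0.7(153.33) = 160.72 - 107.33 = 53.39
Eq. 2: 0.6(267.86) - 0.6(81.72) = 111.68
Eq. 3: 1.0(267.86) + 1.0(150.88) + 0.6(115.84) = 267.86 + 150.88 + 69.50 = 488.24
Eq. 4: 1.0(267.86) = 267.86
Eq. 5: 1.0(267.86) + 0.7(150.88) + 0.7(115.84) = 454.56
Maximum is from combination 3.

488.24 kN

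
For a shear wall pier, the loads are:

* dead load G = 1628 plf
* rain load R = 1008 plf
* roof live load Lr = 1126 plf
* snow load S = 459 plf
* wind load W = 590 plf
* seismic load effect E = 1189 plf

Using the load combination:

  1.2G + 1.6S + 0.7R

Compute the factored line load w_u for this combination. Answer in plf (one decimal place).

1.2(1628) + 1.6(459) + 0.7(1008) = 3393.6
w_u = 3393.6 plf.

3393.6 plf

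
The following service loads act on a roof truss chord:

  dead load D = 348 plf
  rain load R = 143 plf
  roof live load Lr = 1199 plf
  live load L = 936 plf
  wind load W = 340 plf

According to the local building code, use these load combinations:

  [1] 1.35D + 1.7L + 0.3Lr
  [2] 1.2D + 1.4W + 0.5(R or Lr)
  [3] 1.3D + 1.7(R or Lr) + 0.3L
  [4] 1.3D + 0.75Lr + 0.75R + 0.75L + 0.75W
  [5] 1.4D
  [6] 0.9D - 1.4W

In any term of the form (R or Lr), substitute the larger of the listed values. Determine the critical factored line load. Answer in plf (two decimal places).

2771.50 plf

(R or Lr) → Lr = 1199 plf.
[1] 1.35(348) + 1.7(936) + 0.3(1199) = 469.80 + 1591.20 + 359.70 = 2420.70
[2] 1.2(348) + 1.4(340) + 0.5(1199) = 417.60 + 476.00 + 599.50 = 1493.10
[3] 1.3(348) + 1.7(1199) + 0.3(936) = 452.40 + 2038.30 + 280.80 = 2771.50
[4] 1.3(348) + 0.75(1199) + 0.75(143) + 0.75(936) + 0.75(340) = 452.40 + 899.25 + 107.25 + 702.00 + 255.00 = 2415.90
[5] 1.4(348) = 487.20
[6] 0.9(348) - 1.4(340) = 313.20 - 476.00 = -162.80
Combination 3 governs: w_u = 2771.50 plf.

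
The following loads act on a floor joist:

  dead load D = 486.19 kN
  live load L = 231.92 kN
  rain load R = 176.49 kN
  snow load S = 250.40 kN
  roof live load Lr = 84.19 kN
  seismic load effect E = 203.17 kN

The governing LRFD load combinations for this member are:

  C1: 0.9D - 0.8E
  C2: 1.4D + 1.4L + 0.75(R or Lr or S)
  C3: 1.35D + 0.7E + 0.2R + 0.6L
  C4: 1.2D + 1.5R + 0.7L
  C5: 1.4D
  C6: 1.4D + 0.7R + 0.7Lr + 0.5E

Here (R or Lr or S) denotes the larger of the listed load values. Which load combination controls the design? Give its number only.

(R or Lr or S) → S = 250.40 kN.
C1: 0.9(486.19) - 0.8(203.17) = 275.04
C2: 1.4(486.19) + 1.4(231.92) + 0.75(250.40) = 1193.15
C3: 1.35(486.19) + 0.7(203.17) + 0.2(176.49) + 0.6(231.92) = 973.03
C4: 1.2(486.19) + 1.5(176.49) + 0.7(231.92) = 1010.51
C5: 1.4(486.19) = 680.67
C6: 1.4(486.19) + 0.7(176.49) + 0.7(84.19) + 0.5(203.17) = 964.73
The largest value is 1193.15 kN from combination 2.

Combination 2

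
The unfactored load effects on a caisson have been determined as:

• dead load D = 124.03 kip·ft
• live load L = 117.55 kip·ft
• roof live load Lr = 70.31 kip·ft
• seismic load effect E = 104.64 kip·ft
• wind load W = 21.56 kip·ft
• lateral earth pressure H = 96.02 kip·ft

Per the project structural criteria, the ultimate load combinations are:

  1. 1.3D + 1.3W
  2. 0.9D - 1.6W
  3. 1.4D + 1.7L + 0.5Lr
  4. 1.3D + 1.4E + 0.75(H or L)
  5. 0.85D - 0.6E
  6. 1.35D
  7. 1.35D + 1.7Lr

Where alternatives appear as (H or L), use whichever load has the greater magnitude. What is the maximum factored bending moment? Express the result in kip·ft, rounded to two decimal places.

(H or L) → L = 117.55 kip·ft.
1. 1.3(124.03) + 1.3(21.56) = 161.24 + 28.03 = 189.27
2. 0.9(124.03) - 1.6(21.56) = 111.63 - 34.50 = 77.13
3. 1.4(124.03) + 1.7(117.55) + 0.5(70.31) = 408.63
4. 1.3(124.03) + 1.4(104.64) + 0.75(117.55) = 161.24 + 146.50 + 88.16 = 395.90
5. 0.85(124.03) - 0.6(104.64) = 42.64
6. 1.35(124.03) = 167.44
7. 1.35(124.03) + 1.7(70.31) = 167.44 + 119.53 = 286.97
Maximum is from combination 3.

408.63 kip·ft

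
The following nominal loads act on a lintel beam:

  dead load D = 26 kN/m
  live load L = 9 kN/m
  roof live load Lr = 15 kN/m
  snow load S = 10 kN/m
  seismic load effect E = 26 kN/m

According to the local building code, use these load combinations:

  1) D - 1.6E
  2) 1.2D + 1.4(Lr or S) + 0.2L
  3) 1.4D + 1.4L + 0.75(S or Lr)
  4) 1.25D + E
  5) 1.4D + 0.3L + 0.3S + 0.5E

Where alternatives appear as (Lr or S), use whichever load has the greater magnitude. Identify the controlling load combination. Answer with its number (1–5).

Combination 3

(Lr or S) → Lr = 15 kN/m; (S or Lr) → Lr = 15 kN/m.
1) 1.0(26) - 1.6(26) = 26.00 - 41.60 = -15.60
2) 1.2(26) + 1.4(15) + 0.2(9) = 31.20 + 21.00 + 1.80 = 54.00
3) 1.4(26) + 1.4(9) + 0.75(15) = 36.40 + 12.60 + 11.25 = 60.25
4) 1.25(26) + 1.0(26) = 32.50 + 26.00 = 58.50
5) 1.4(26) + 0.3(9) + 0.3(10) + 0.5(26) = 36.40 + 2.70 + 3.00 + 13.00 = 55.10
The largest value is 60.25 kN/m from combination 3.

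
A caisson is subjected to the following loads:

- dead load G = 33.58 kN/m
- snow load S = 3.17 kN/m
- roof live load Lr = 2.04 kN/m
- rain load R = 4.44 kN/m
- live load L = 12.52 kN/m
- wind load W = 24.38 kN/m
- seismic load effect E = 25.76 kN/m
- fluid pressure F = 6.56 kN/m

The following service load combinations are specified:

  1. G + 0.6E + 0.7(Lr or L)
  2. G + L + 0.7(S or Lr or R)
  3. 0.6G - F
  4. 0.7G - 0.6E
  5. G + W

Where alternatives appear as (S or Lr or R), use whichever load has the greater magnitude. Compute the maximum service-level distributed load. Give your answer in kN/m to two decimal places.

57.96 kN/m

(Lr or L) → L = 12.52 kN/m; (S or Lr or R) → R = 4.44 kN/m.
1. 1.0(33.58) + 0.6(25.76) + 0.7(12.52) = 57.80
2. 1.0(33.58) + 1.0(12.52) + 0.7(4.44) = 49.21
3. 0.6(33.58) - 1.0(6.56) = 13.59
4. 0.7(33.58) - 0.6(25.76) = 8.05
5. 1.0(33.58) + 1.0(24.38) = 57.96
The controlling combination is 5, giving 57.96 kN/m.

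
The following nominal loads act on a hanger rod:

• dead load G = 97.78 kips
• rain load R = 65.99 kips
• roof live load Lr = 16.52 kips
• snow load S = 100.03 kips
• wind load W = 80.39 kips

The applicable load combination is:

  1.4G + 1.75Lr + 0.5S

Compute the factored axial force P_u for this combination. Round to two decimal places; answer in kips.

215.82 kips

1.4(97.78) + 1.75(16.52) + 0.5(100.03) = 215.82
P_u = 215.82 kips.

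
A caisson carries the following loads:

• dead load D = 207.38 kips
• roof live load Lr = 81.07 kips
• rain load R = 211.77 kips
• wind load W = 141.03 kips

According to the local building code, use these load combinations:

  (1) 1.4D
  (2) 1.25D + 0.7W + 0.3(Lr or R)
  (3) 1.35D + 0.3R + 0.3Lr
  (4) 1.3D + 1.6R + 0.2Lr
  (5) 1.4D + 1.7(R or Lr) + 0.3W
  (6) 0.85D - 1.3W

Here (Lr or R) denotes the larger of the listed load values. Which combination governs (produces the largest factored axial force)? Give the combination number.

(Lr or R) → R = 211.77 kips; (R or Lr) → R = 211.77 kips.
(1) 1.4(207.38) = 290.33
(2) 1.25(207.38) + 0.7(141.03) + 0.3(211.77) = 259.23 + 98.72 + 63.53 = 421.48
(3) 1.35(207.38) + 0.3(211.77) + 0.3(81.07) = 367.82
(4) 1.3(207.38) + 1.6(211.77) + 0.2(81.07) = 624.64
(5) 1.4(207.38) + 1.7(211.77) + 0.3(141.03) = 290.33 + 360.01 + 42.31 = 692.65
(6) 0.85(207.38) - 1.3(141.03) = 176.27 - 183.34 = -7.07
The largest value is 692.65 kips from combination 5.

Combination 5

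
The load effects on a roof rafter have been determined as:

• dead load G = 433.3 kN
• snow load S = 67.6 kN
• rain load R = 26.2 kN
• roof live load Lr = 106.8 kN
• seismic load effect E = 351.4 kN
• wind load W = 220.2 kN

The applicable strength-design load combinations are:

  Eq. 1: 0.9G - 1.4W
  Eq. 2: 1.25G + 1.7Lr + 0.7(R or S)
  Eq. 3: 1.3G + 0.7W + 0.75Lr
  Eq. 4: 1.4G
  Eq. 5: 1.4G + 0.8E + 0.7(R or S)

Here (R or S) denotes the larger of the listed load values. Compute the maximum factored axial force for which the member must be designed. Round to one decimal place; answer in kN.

(R or S) → S = 67.6 kN.
Eq. 1: 0.9(433.3) - 1.4(220.2) = 81.7
Eq. 2: 1.25(433.3) + 1.7(106.8) + 0.7(67.6) = 770.5
Eq. 3: 1.3(433.3) + 0.7(220.2) + 0.75(106.8) = 797.5
Eq. 4: 1.4(433.3) = 606.6
Eq. 5: 1.4(433.3) + 0.8(351.4) + 0.7(67.6) = 935.1
Maximum is from combination 5.

935.1 kN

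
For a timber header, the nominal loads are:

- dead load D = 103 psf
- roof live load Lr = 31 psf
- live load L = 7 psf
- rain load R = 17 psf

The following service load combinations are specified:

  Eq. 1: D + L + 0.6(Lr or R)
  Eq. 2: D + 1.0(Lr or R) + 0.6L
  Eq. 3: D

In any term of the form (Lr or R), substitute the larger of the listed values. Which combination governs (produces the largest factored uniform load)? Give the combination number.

Combination 2

(Lr or R) → Lr = 31 psf.
Eq. 1: 1.0(103) + 1.0(7) + 0.6(31) = 103.00 + 7.00 + 18.60 = 128.60
Eq. 2: 1.0(103) + 1.0(31) + 0.6(7) = 103.00 + 31.00 + 4.20 = 138.20
Eq. 3: 1.0(103) = 103.00
The largest value is 138.20 psf from combination 2.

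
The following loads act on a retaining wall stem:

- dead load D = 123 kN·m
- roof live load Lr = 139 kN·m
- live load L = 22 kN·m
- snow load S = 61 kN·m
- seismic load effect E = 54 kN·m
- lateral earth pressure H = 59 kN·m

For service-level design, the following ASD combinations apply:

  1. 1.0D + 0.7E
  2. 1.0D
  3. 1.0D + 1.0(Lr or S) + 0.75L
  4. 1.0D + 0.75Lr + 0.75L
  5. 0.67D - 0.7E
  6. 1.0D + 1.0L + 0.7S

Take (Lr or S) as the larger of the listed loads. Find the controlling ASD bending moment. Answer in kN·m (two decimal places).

(Lr or S) → Lr = 139 kN·m.
1. 1.0(123) + 0.7(54) = 123.00 + 37.80 = 160.80
2. 1.0(123) = 123.00
3. 1.0(123) + 1.0(139) + 0.75(22) = 123.00 + 139.00 + 16.50 = 278.50
4. 1.0(123) + 0.75(139) + 0.75(22) = 123.00 + 104.25 + 16.50 = 243.75
5. 0.67(123) - 0.7(54) = 82.41 - 37.80 = 44.61
6. 1.0(123) + 1.0(22) + 0.7(61) = 123.00 + 22.00 + 42.70 = 187.70
Maximum is from combination 3.

278.50 kN·m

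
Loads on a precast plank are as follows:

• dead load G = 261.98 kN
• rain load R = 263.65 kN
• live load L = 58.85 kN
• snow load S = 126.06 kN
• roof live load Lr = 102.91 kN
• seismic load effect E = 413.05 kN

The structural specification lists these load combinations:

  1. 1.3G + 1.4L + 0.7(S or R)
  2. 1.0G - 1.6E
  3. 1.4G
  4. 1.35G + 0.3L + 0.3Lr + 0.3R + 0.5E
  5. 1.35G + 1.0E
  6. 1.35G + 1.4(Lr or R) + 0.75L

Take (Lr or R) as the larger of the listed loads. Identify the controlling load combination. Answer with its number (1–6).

Combination 6

(S or R) → R = 263.65 kN; (Lr or R) → R = 263.65 kN.
1. 1.3(261.98) + 1.4(58.85) + 0.7(263.65) = 340.57 + 82.39 + 184.56 = 607.52
2. 1.0(261.98) - 1.6(413.05) = 261.98 - 660.88 = -398.90
3. 1.4(261.98) = 366.77
4. 1.35(261.98) + 0.3(58.85) + 0.3(102.91) + 0.3(263.65) + 0.5(413.05) = 687.82
5. 1.35(261.98) + 1.0(413.05) = 353.67 + 413.05 = 766.72
6. 1.35(261.98) + 1.4(263.65) + 0.75(58.85) = 353.67 + 369.11 + 44.14 = 766.92
The largest value is 766.92 kN from combination 6.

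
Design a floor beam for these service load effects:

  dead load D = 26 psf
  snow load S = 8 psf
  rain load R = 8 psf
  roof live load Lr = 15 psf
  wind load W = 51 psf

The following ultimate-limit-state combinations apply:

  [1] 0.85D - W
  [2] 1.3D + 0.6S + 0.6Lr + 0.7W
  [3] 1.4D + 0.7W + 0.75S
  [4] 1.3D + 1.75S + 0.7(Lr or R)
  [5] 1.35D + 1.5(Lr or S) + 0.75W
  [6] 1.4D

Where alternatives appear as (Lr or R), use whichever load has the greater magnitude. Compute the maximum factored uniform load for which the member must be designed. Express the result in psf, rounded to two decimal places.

(Lr or R) → Lr = 15 psf; (Lr or S) → Lr = 15 psf.
[1] 0.85(26) - 1.0(51) = 22.10 - 51.00 = -28.90
[2] 1.3(26) + 0.6(8) + 0.6(15) + 0.7(51) = 33.80 + 4.80 + 9.00 + 35.70 = 83.30
[3] 1.4(26) + 0.7(51) + 0.75(8) = 36.40 + 35.70 + 6.00 = 78.10
[4] 1.3(26) + 1.75(8) + 0.7(15) = 33.80 + 14.00 + 10.50 = 58.30
[5] 1.35(26) + 1.5(15) + 0.75(51) = 35.10 + 22.50 + 38.25 = 95.85
[6] 1.4(26) = 36.40
Maximum is from combination 5.

95.85 psf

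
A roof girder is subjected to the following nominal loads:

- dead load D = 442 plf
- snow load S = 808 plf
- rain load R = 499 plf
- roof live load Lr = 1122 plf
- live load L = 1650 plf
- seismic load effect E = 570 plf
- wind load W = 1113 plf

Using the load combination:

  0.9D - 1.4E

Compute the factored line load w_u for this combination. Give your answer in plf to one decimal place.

0.9(442) - 1.4(570) = 397.8 - 798.0 = -400.2
w_u = -400.2 plf.

-400.2 plf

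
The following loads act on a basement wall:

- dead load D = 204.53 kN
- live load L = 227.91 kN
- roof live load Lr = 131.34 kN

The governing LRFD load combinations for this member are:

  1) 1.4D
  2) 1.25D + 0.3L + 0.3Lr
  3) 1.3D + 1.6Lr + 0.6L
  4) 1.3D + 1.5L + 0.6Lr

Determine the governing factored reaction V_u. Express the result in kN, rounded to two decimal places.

1) 1.4(204.53) = 286.34
2) 1.25(204.53) + 0.3(227.91) + 0.3(131.34) = 363.44
3) 1.3(204.53) + 1.6(131.34) + 0.6(227.91) = 265.89 + 210.14 + 136.75 = 612.78
4) 1.3(204.53) + 1.5(227.91) + 0.6(131.34) = 265.89 + 341.87 + 78.80 = 686.56
Maximum is from combination 4.

686.56 kN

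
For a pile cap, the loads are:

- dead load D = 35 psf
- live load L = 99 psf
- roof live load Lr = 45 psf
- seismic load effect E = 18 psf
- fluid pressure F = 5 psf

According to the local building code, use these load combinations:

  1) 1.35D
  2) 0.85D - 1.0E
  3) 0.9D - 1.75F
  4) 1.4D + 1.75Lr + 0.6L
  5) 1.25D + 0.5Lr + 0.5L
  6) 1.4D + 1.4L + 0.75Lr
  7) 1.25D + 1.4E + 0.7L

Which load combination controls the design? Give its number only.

Combination 6

1) 1.35(35) = 47.25
2) 0.85(35) - 1.0(18) = 29.75 - 18.00 = 11.75
3) 0.9(35) - 1.75(5) = 31.50 - 8.75 = 22.75
4) 1.4(35) + 1.75(45) + 0.6(99) = 49.00 + 78.75 + 59.40 = 187.15
5) 1.25(35) + 0.5(45) + 0.5(99) = 43.75 + 22.50 + 49.50 = 115.75
6) 1.4(35) + 1.4(99) + 0.75(45) = 49.00 + 138.60 + 33.75 = 221.35
7) 1.25(35) + 1.4(18) + 0.7(99) = 43.75 + 25.20 + 69.30 = 138.25
The largest value is 221.35 psf from combination 6.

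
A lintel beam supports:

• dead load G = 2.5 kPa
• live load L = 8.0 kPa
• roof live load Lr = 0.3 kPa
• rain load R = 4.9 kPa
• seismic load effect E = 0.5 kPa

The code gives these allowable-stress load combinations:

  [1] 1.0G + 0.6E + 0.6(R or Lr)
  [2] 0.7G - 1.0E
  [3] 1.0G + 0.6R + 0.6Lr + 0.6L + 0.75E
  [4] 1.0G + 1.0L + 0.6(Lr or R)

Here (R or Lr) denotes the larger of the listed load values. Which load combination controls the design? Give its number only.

Combination 4

(R or Lr) → R = 4.9 kPa; (Lr or R) → R = 4.9 kPa.
[1] 1.0(2.5) + 0.6(0.5) + 0.6(4.9) = 5.74
[2] 0.7(2.5) - 1.0(0.5) = 1.25
[3] 1.0(2.5) + 0.6(4.9) + 0.6(0.3) + 0.6(8.0) + 0.75(0.5) = 10.80
[4] 1.0(2.5) + 1.0(8.0) + 0.6(4.9) = 13.44
The largest value is 13.44 kPa from combination 4.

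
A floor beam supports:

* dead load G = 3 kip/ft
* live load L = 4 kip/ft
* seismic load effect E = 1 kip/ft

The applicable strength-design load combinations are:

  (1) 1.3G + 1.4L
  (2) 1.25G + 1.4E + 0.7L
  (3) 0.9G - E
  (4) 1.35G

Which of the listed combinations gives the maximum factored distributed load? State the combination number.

Combination 1

(1) 1.3(3) + 1.4(4) = 9.5
(2) 1.25(3) + 1.4(1) + 0.7(4) = 8.0
(3) 0.9(3) - 1.0(1) = 1.7
(4) 1.35(3) = 4.1
The largest value is 9.5 kip/ft from combination 1.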